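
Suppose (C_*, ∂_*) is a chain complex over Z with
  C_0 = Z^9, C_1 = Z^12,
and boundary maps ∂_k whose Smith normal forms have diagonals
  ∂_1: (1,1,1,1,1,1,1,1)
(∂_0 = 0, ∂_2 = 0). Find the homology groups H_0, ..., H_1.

H_0: b_0 = 9 − 0 − 8 = 1; torsion from ∂_1 factors > 1: none. So H_0 = Z.
H_1: b_1 = 12 − 8 − 0 = 4; torsion from ∂_2 factors > 1: none. So H_1 = Z^4.

H_0 = Z,  H_1 = Z^4.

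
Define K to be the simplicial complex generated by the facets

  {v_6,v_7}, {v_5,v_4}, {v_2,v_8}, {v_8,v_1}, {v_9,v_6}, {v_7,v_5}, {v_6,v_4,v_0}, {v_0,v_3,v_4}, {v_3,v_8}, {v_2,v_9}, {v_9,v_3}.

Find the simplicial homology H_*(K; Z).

H_0 = Z,  H_1 = Z^3,  H_2 = 0.

We work with the vertex ordering v_0 < v_1 < v_2 < v_3 < v_4 < v_5 < v_6 < v_7 < v_8 < v_9. The simplices of K, each written with vertices in increasing order, are:

  0-simplices (10): [v_0], [v_1], [v_2], [v_3], [v_4], [v_5], [v_6], [v_7], [v_8], [v_9]
  1-simplices (14): [v_0,v_3], [v_0,v_4], [v_0,v_6], [v_1,v_8], [v_2,v_8], [v_2,v_9], [v_3,v_4], [v_3,v_8], [v_3,v_9], [v_4,v_5], [v_4,v_6], [v_5,v_7], [v_6,v_7], [v_6,v_9]
  2-simplices (2): [v_0,v_3,v_4], [v_0,v_4,v_6]

so the chain groups are C_0 ≅ Z^10, C_1 ≅ Z^14, C_2 ≅ Z^2.

Boundary ∂_1: C_1 → C_0 maps an edge to its endpoints' difference, ∂[p,q] = q − p. For instance
  ∂[v_4,v_6] = [v_6] − [v_4].
This gives a 10×14 integer matrix of rank 9; reducing to Smith normal form yields diagonal entries (1,1,1,1,1,1,1,1,1).

Boundary ∂_2: C_2 → C_1 sends each 2-simplex [p,q,r] to [q,r] − [p,r] + [p,q]. For instance
  ∂[v_0,v_4,v_6] = [v_4,v_6] − [v_0,v_6] + [v_0,v_4],
  ∂[v_0,v_3,v_4] = [v_3,v_4] − [v_0,v_4] + [v_0,v_3].
As a 14×2 matrix over Z this has rank 2, with invariant factors (1,1).

Reading off H_k = ker ∂_k / im ∂_{k+1}:

  H_0: rank C_0 − rank ∂_1 = 10 − 9 = 1, and the invariant factors of ∂_1 are all 1, so H_0 ≅ Z.
  H_1: rank ker ∂_1 − rank ∂_2 = (14 − 9) − 2 = 3, and the invariant factors of ∂_2 are all 1, so H_1 ≅ Z^3.
  H_2: rank ker ∂_2 − rank ∂_3 = (2 − 2) − 0 = 0, and there is no ∂_3, so H_2 ≅ 0.

As a check, the Euler characteristic is 10 − 14 + 2 = -2, which agrees with 1 − 3 + 0 = -2.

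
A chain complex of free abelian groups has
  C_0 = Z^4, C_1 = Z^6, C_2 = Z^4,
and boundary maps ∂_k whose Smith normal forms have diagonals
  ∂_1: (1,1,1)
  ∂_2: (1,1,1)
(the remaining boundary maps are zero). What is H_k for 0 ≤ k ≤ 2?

H_0: b_0 = 4 − 0 − 3 = 1; torsion from ∂_1 factors > 1: none. So H_0 ≅ Z.
H_1: b_1 = 6 − 3 − 3 = 0; torsion from ∂_2 factors > 1: none. So H_1 ≅ 0.
H_2: b_2 = 4 − 3 − 0 = 1; torsion from ∂_3 factors > 1: none. So H_2 ≅ Z.

H_0 ≅ Z,  H_1 = 0,  H_2 ≅ Z.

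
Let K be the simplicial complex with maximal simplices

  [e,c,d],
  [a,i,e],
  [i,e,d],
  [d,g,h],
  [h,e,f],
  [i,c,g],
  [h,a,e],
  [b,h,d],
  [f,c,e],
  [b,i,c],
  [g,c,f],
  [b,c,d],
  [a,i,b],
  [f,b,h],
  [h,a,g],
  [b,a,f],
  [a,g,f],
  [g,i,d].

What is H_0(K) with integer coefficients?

Fix the vertex order a < b < c < d < e < f < g < h < i and write every simplex with vertices in increasing order. Then dim K = 2 and the simplices of K are:

  0-simplices (9): a, b, c, d, e, f, g, h, i
  1-simplices (27): ab, ae, af, ag, ah, ai, bc, bd, bf, bh, bi, cd, ce, cf, cg, ci, de, dg, dh, di, ef, eh, ei, fg, fh, gh, gi
  2-simplices (18): abf, abi, aeh, aei, afg, agh, bcd, bci, bdh, bfh, cde, cef, cfg, cgi, dei, dgh, dgi, efh

giving chain groups C_0 ≅ Z^9, C_1 ≅ Z^27, C_2 ≅ Z^18.

The boundary map ∂_1: C_1 → C_0 is given by ∂[p,q] = [q] − [p].
The resulting 9×27 matrix has rank 8, and its Smith normal form has invariant factors (1,1,1,1,1,1,1,1).

∂_2: C_2 → C_1 acts by ∂[p,q,r] = [q,r] − [p,r] + [p,q]. For instance
  ∂bdh = dh − bh + bd,
  ∂afg = fg − ag + af.
The resulting 27×18 matrix has rank 18, and its Smith normal form has invariant factors (1,1,1,1,1,1,1,1,1,1,1,1,1,1,1,1,1,2).

Now H_k = ker ∂_k / im ∂_{k+1}, so:

  H_0: rank C_0 − rank ∂_1 = 9 − 8 = 1, and the invariant factors of ∂_1 are all 1, so H_0 = Z.

H_0 ≅ Z.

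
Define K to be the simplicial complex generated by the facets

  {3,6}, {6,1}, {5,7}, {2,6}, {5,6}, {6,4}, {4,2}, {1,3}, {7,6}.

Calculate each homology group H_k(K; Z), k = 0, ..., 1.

H_0 ≅ Z,  H_1 ≅ Z^3.

Order the vertices as 1 < 2 < 3 < 4 < 5 < 6 < 7. Listing each simplex with vertices in this order, K has dimension 1 with simplices:

  0-simplices (7): [1], [2], [3], [4], [5], [6], [7]
  1-simplices (9): [1,3], [1,6], [2,4], [2,6], [3,6], [4,6], [5,6], [5,7], [6,7]

so the chain groups are C_0 ≅ Z^7, C_1 ≅ Z^9.

The boundary map ∂_1: C_1 → C_0 is given by ∂[p,q] = [q] − [p]. For instance
  ∂[5,6] = [6] − [5].
As a 7×9 matrix over Z this has rank 6, with invariant factors (1,1,1,1,1,1).

Reading off H_k = ker ∂_k / im ∂_{k+1}:

  H_0: rank C_0 − rank ∂_1 = 7 − 6 = 1, and the invariant factors of ∂_1 are all 1, so H_0 = Z.
  H_1: rank ker ∂_1 − rank ∂_2 = (9 − 6) − 0 = 3, and there is no ∂_2, so H_1 = Z^3.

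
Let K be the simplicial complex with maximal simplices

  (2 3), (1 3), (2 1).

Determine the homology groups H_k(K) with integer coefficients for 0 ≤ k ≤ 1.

H_0 ≅ Z,  H_1 ≅ Z.

K has 3 vertices, 3 edges.
rank ∂_0 = 0, rank ∂_1 = 2 ⇒ b_0 = 3 − 0 − 2 = 1; all invariant factors of ∂_1 are 1 so no torsion. So H_0 = Z.
rank ∂_1 = 2, rank ∂_2 = 0 ⇒ b_1 = 3 − 2 − 0 = 1. So H_1 = Z.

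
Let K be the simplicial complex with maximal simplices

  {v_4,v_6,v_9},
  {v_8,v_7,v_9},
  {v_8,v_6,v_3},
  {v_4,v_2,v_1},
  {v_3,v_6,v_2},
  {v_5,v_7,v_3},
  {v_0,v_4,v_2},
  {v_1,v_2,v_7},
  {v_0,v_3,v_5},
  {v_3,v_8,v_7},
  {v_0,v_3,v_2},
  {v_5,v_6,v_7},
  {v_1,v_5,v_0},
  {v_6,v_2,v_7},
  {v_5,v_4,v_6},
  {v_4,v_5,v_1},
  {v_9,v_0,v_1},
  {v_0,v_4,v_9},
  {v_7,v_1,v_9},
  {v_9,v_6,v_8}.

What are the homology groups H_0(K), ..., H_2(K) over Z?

Take the total order v_0 < v_1 < v_2 < v_3 < v_4 < v_5 < v_6 < v_7 < v_8 < v_9 on the vertex set. Then K (dimension 2) consists of the simplices:

  0-simplices (10): [v_0], [v_1], [v_2], [v_3], [v_4], [v_5], [v_6], [v_7], [v_8], [v_9]
  1-simplices (30): (30 of them)
  2-simplices (20): (20 of them)

so the chain groups are C_0 ≅ Z^10, C_1 ≅ Z^30, C_2 ≅ Z^20.

Boundary ∂_1: C_1 → C_0 maps an edge to its endpoints' difference, ∂[p,q] = q − p.
As a 10×30 matrix over Z this has rank 9, with invariant factors (1,1,1,1,1,1,1,1,1).

The boundary map ∂_2: C_2 → C_1 acts by ∂[p,q,r] = [q,r] − [p,r] + [p,q]. For instance
  ∂[v_0,v_1,v_9] = [v_1,v_9] − [v_0,v_9] + [v_0,v_1],
  ∂[v_0,v_4,v_9] = [v_4,v_9] − [v_0,v_9] + [v_0,v_4].
The 30×20 boundary matrix has rank 20 and Smith normal form diag(1,1,1,1,1,1,1,1,1,1,1,1,1,1,1,1,1,1,1,2).

Computing H_k = (kernel of ∂_k) / (image of ∂_{k+1}):

  H_0: rank C_0 − rank ∂_1 = 10 − 9 = 1, and the invariant factors of ∂_1 are all 1, so H_0 ≅ Z.
  H_1: rank ker ∂_1 − rank ∂_2 = (30 − 9) − 20 = 1, and ∂_2 has invariant factor 2 > 1, so H_1 ≅ Z ⊕ Z/2Z.
  H_2: rank ker ∂_2 − rank ∂_3 = (20 − 20) − 0 = 0, and there is no ∂_3, so H_2 ≅ 0.

H_0 = Z,  H_1 = Z ⊕ Z/2Z,  H_2 = 0.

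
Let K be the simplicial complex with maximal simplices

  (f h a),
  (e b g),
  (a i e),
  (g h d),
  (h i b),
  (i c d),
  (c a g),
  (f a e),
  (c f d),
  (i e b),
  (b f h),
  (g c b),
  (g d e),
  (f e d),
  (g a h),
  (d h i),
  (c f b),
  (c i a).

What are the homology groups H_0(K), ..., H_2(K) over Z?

H_0 = Z,  H_1 = Z^2,  H_2 = Z.

Take the total order a < b < c < d < e < f < g < h < i on the vertex set. Then K (dimension 2) consists of the simplices:

  0-simplices (9): a, b, c, d, e, f, g, h, i
  1-simplices (27): ac, ae, af, ag, ah, ai, bc, be, bf, bg, bh, bi, cd, cf, cg, ci, de, df, dg, dh, di, ef, eg, ei, fh, gh, hi
  2-simplices (18): acg, aci, aef, aei, afh, agh, bcf, bcg, beg, bei, bfh, bhi, cdf, cdi, def, deg, dgh, dhi

Hence C_0 ≅ Z^9, C_1 ≅ Z^27, C_2 ≅ Z^18.

The boundary map ∂_1: C_1 → C_0 sends each edge [p,q] (with p < q) to q − p.
The 9×27 boundary matrix has rank 8 and Smith normal form diag(1,1,1,1,1,1,1,1).

∂_2: C_2 → C_1 sends each 2-simplex [p,q,r] to [q,r] − [p,r] + [p,q]. For instance
  ∂deg = eg − dg + de,
  ∂cdf = df − cf + cd.
The resulting 27×18 matrix has rank 17, and its Smith normal form has invariant factors (1,1,1,1,1,1,1,1,1,1,1,1,1,1,1,1,1).

Now H_k = ker ∂_k / im ∂_{k+1}, so:

  H_0: rank C_0 − rank ∂_1 = 9 − 8 = 1, and the invariant factors of ∂_1 are all 1, so H_0 = Z.
  H_1: rank ker ∂_1 − rank ∂_2 = (27 − 8) − 17 = 2, and the invariant factors of ∂_2 are all 1, so H_1 = Z^2.
  H_2: rank ker ∂_2 − rank ∂_3 = (18 − 17) − 0 = 1, and there is no ∂_3, so H_2 = Z.

(K is a triangulation of the torus T^2.)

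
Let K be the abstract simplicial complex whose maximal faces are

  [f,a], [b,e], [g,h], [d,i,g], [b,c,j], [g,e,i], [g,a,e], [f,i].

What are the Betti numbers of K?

Fix the vertex order a < b < c < d < e < f < g < h < i < j and write every simplex with vertices in increasing order. Then dim K = 2 and the simplices of K are:

  0-simplices (10): a, b, c, d, e, f, g, h, i, j
  1-simplices (14): ae, af, ag, bc, be, bj, cj, dg, di, eg, ei, fi, gh, gi
  2-simplices (4): aeg, bcj, dgi, egi

Hence C_0 ≅ Z^10, C_1 ≅ Z^14, C_2 ≅ Z^4.

The boundary map ∂_1: C_1 → C_0 is given by ∂[p,q] = [q] − [p].
This gives a 10×14 integer matrix of rank 9; reducing to Smith normal form yields diagonal entries (1,1,1,1,1,1,1,1,1).

The boundary map ∂_2: C_2 → C_1 acts by ∂[p,q,r] = [q,r] − [p,r] + [p,q]. For instance
  ∂bcj = cj − bj + bc,
  ∂egi = gi − ei + eg.
As a 14×4 matrix over Z this has rank 4, with invariant factors (1,1,1,1).

Computing H_k = (kernel of ∂_k) / (image of ∂_{k+1}):

  H_0: rank C_0 − rank ∂_1 = 10 − 9 = 1, and the invariant factors of ∂_1 are all 1, so H_0 ≅ Z.
  H_1: rank ker ∂_1 − rank ∂_2 = (14 − 9) − 4 = 1, and the invariant factors of ∂_2 are all 1, so H_1 ≅ Z.
  H_2: rank ker ∂_2 − rank ∂_3 = (4 − 4) − 0 = 0, and there is no ∂_3, so H_2 ≅ 0.

Hence the Betti numbers are b_0 = 1, b_1 = 1, b_2 = 0.

b_0 = 1, b_1 = 1, b_2 = 0.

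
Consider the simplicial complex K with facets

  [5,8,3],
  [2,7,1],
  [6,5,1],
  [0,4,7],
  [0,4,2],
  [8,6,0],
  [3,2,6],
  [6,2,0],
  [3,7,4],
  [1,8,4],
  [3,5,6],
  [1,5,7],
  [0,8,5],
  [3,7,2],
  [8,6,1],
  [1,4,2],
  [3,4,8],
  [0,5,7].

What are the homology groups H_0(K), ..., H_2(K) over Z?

K has 9 vertices, 27 edges, 18 triangles.
rank ∂_0 = 0, rank ∂_1 = 8 ⇒ b_0 = 9 − 0 − 8 = 1; all invariant factors of ∂_1 are 1 so no torsion. So H_0 ≅ Z.
rank ∂_1 = 8, rank ∂_2 = 18 ⇒ b_1 = 27 − 8 − 18 = 1; ∂_2 has invariant factor(s) [2] giving torsion. So H_1 ≅ Z ⊕ Z/2.
rank ∂_2 = 18, rank ∂_3 = 0 ⇒ b_2 = 18 − 18 − 0 = 0. So H_2 ≅ 0.

H_0 = Z,  H_1 = Z ⊕ Z/2,  H_2 = 0.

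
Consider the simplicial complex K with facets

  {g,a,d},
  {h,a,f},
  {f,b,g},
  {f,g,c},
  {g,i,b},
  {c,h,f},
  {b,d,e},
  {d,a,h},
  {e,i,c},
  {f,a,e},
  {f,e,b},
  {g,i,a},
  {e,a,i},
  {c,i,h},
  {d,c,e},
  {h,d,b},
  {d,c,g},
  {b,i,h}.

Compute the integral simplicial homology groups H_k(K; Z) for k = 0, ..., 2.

Fix the vertex order a < b < c < d < e < f < g < h < i and write every simplex with vertices in increasing order. Then dim K = 2 and the simplices of K are:

  0-simplices (9): a, b, c, d, e, f, g, h, i
  1-simplices (27): ad, ae, af, ag, ah, ai, bd, be, bf, bg, bh, bi, cd, ce, cf, cg, ch, ci, de, dg, dh, ef, ei, fg, fh, gi, hi
  2-simplices (18): adg, adh, aef, aei, afh, agi, bde, bdh, bef, bfg, bgi, bhi, cde, cdg, cei, cfg, cfh, chi

Hence C_0 ≅ Z^9, C_1 ≅ Z^27, C_2 ≅ Z^18.

The boundary map ∂_1: C_1 → C_0 maps an edge to its endpoints' difference, ∂[p,q] = q − p.
This gives a 9×27 integer matrix of rank 8; reducing to Smith normal form yields diagonal entries (1,1,1,1,1,1,1,1).

The boundary map ∂_2: C_2 → C_1 sends each 2-simplex [p,q,r] to [q,r] − [p,r] + [p,q]. For instance
  ∂aei = ei − ai + ae,
  ∂aef = ef − af + ae.
The resulting 27×18 matrix has rank 17, and its Smith normal form has invariant factors (1,1,1,1,1,1,1,1,1,1,1,1,1,1,1,1,1).

Computing H_k = (kernel of ∂_k) / (image of ∂_{k+1}):

  H_0: rank C_0 − rank ∂_1 = 9 − 8 = 1, and the invariant factors of ∂_1 are all 1, so H_0 = Z.
  H_1: rank ker ∂_1 − rank ∂_2 = (27 − 8) − 17 = 2, and the invariant factors of ∂_2 are all 1, so H_1 = Z^2.
  H_2: rank ker ∂_2 − rank ∂_3 = (18 − 17) − 0 = 1, and there is no ∂_3, so H_2 = Z.

As a check, the Euler characteristic is 9 − 27 + 18 = 0, which agrees with 1 − 2 + 1 = 0.
(K is a triangulation of the torus T^2.)

H_0 = Z,  H_1 = Z^2,  H_2 = Z.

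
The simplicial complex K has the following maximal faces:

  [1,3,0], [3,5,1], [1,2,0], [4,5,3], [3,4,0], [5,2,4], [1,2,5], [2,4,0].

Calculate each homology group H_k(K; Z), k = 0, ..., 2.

H_0 = Z,  H_1 = 0,  H_2 = Z.

Take the total order 0 < 1 < 2 < 3 < 4 < 5 on the vertex set. Then K (dimension 2) consists of the simplices:

  0-simplices (6): [0], [1], [2], [3], [4], [5]
  1-simplices (12): [0,1], [0,2], [0,3], [0,4], [1,2], [1,3], [1,5], [2,4], [2,5], [3,4], [3,5], [4,5]
  2-simplices (8): [0,1,2], [0,1,3], [0,2,4], [0,3,4], [1,2,5], [1,3,5], [2,4,5], [3,4,5]

so the chain groups are C_0 ≅ Z^6, C_1 ≅ Z^12, C_2 ≅ Z^8.

Boundary ∂_1: C_1 → C_0 maps an edge to its endpoints' difference, ∂[p,q] = q − p.
As a 6×12 matrix over Z this has rank 5, with invariant factors (1,1,1,1,1).

Boundary ∂_2: C_2 → C_1 acts by ∂[p,q,r] = [q,r] − [p,r] + [p,q]. For instance
  ∂[1,2,5] = [2,5] − [1,5] + [1,2],
  ∂[0,2,4] = [2,4] − [0,4] + [0,2].
As a 12×8 matrix over Z this has rank 7, with invariant factors (1,1,1,1,1,1,1).

Reading off H_k = ker ∂_k / im ∂_{k+1}:

  H_0: rank C_0 − rank ∂_1 = 6 − 5 = 1, and the invariant factors of ∂_1 are all 1, so H_0 ≅ Z.
  H_1: rank ker ∂_1 − rank ∂_2 = (12 − 5) − 7 = 0, and the invariant factors of ∂_2 are all 1, so H_1 ≅ 0.
  H_2: rank ker ∂_2 − rank ∂_3 = (8 − 7) − 0 = 1, and there is no ∂_3, so H_2 ≅ Z.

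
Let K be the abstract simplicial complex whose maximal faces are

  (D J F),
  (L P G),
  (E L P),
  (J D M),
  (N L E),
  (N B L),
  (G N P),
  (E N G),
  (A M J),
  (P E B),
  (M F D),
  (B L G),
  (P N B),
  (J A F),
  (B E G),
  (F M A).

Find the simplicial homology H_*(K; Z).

Order the vertices as A < B < D < E < F < G < J < L < M < N < P. Listing each simplex with vertices in this order, K has dimension 2 with simplices:

  0-simplices (11): A, B, D, E, F, G, J, L, M, N, P
  1-simplices (24): AF, AJ, AM, BE, BG, BL, BN, BP, DF, DJ, DM, EG, EL, EN, EP, FJ, FM, GL, GN, GP, JM, LN, LP, NP
  2-simplices (16): AFJ, AFM, AJM, BEG, BEP, BGL, BLN, BNP, DFJ, DFM, DJM, EGN, ELN, ELP, GLP, GNP

giving chain groups C_0 ≅ Z^11, C_1 ≅ Z^24, C_2 ≅ Z^16.

∂_1: C_1 → C_0 maps an edge to its endpoints' difference, ∂[p,q] = q − p. For instance
  ∂NP = P − N.
The resulting 11×24 matrix has rank 9, and its Smith normal form has invariant factors (1,1,1,1,1,1,1,1,1).

The boundary map ∂_2: C_2 → C_1 acts by ∂[p,q,r] = [q,r] − [p,r] + [p,q]. For instance
  ∂BEP = EP − BP + BE,
  ∂AFM = FM − AM + AF.
The 24×16 boundary matrix has rank 15 and Smith normal form diag(1,1,1,1,1,1,1,1,1,1,1,1,1,1,2).

From H_k ≅ ker(∂_k) / im(∂_{k+1}) we obtain:

  H_0: rank C_0 − rank ∂_1 = 11 − 9 = 2, and the invariant factors of ∂_1 are all 1, so H_0 = Z^2.
  H_1: rank ker ∂_1 − rank ∂_2 = (24 − 9) − 15 = 0, and ∂_2 has invariant factor 2 > 1, so H_1 = Z/2Z.
  H_2: rank ker ∂_2 − rank ∂_3 = (16 − 15) − 0 = 1, and there is no ∂_3, so H_2 = Z.

As a check, the Euler characteristic is 11 − 24 + 16 = 3, which agrees with 2 − 0 + 1 = 3.
(K is a triangulation of the disjoint union of the 2-sphere S^2 and the real projective plane RP^2.)

H_0 ≅ Z^2,  H_1 ≅ Z/2Z,  H_2 ≅ Z.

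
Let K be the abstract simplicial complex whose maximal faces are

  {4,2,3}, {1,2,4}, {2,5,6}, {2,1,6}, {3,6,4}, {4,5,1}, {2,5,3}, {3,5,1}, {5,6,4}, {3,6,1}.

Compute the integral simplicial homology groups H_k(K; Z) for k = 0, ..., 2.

Fix the vertex order 1 < 2 < 3 < 4 < 5 < 6 and write every simplex with vertices in increasing order. Then dim K = 2 and the simplices of K are:

  0-simplices (6): [1], [2], [3], [4], [5], [6]
  1-simplices (15): [1,2], [1,3], [1,4], [1,5], [1,6], [2,3], [2,4], [2,5], [2,6], [3,4], [3,5], [3,6], [4,5], [4,6], [5,6]
  2-simplices (10): [1,2,4], [1,2,6], [1,3,5], [1,3,6], [1,4,5], [2,3,4], [2,3,5], [2,5,6], [3,4,6], [4,5,6]

Hence C_0 ≅ Z^6, C_1 ≅ Z^15, C_2 ≅ Z^10.

∂_1: C_1 → C_0 sends each edge [p,q] (with p < q) to q − p. For instance
  ∂[2,6] = [6] − [2].
This gives a 6×15 integer matrix of rank 5; reducing to Smith normal form yields diagonal entries (1,1,1,1,1).

The boundary map ∂_2: C_2 → C_1 sends each 2-simplex [p,q,r] to [q,r] − [p,r] + [p,q]. For instance
  ∂[2,3,4] = [3,4] − [2,4] + [2,3],
  ∂[1,4,5] = [4,5] − [1,5] + [1,4].
The 15×10 boundary matrix has rank 10 and Smith normal form diag(1,1,1,1,1,1,1,1,1,2).

From H_k ≅ ker(∂_k) / im(∂_{k+1}) we obtain:

  H_0: rank C_0 − rank ∂_1 = 6 − 5 = 1, and the invariant factors of ∂_1 are all 1, so H_0 ≅ Z.
  H_1: rank ker ∂_1 − rank ∂_2 = (15 − 5) − 10 = 0, and ∂_2 has invariant factor 2 > 1, so H_1 ≅ Z/2.
  H_2: rank ker ∂_2 − rank ∂_3 = (10 − 10) − 0 = 0, and there is no ∂_3, so H_2 ≅ 0.

(K is a triangulation of the real projective plane RP^2.)

H_0 = Z,  H_1 = Z/2,  H_2 = 0.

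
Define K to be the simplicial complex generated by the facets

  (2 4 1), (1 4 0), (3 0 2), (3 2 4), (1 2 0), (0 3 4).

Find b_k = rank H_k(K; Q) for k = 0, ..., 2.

Fix the vertex order 0 < 1 < 2 < 3 < 4 and write every simplex with vertices in increasing order. Then dim K = 2 and the simplices of K are:

  0-simplices (5): [0], [1], [2], [3], [4]
  1-simplices (9): [0,1], [0,2], [0,3], [0,4], [1,2], [1,4], [2,3], [2,4], [3,4]
  2-simplices (6): [0,1,2], [0,1,4], [0,2,3], [0,3,4], [1,2,4], [2,3,4]

Hence C_0 ≅ Z^5, C_1 ≅ Z^9, C_2 ≅ Z^6.

The boundary map ∂_1: C_1 → C_0 maps an edge to its endpoints' difference, ∂[p,q] = q − p. For instance
  ∂[2,3] = [3] − [2].
As a 5×9 matrix over Z this has rank 4, with invariant factors (1,1,1,1).

∂_2: C_2 → C_1 acts by ∂[p,q,r] = [q,r] − [p,r] + [p,q]. For instance
  ∂[0,2,3] = [2,3] − [0,3] + [0,2],
  ∂[1,2,4] = [2,4] − [1,4] + [1,2].
The resulting 9×6 matrix has rank 5, and its Smith normal form has invariant factors (1,1,1,1,1).

Reading off H_k = ker ∂_k / im ∂_{k+1}:

  H_0: rank C_0 − rank ∂_1 = 5 − 4 = 1, and the invariant factors of ∂_1 are all 1, so H_0 ≅ Z.
  H_1: rank ker ∂_1 − rank ∂_2 = (9 − 4) − 5 = 0, and the invariant factors of ∂_2 are all 1, so H_1 ≅ 0.
  H_2: rank ker ∂_2 − rank ∂_3 = (6 − 5) − 0 = 1, and there is no ∂_3, so H_2 ≅ Z.

As a check, the Euler characteristic is 5 − 9 + 6 = 2, which agrees with 1 − 0 + 1 = 2.
(K is a triangulation of the 2-sphere S^2.)

Hence the Betti numbers are b_0 = 1, b_1 = 0, b_2 = 1.

b_0 = 1, b_1 = 0, b_2 = 1.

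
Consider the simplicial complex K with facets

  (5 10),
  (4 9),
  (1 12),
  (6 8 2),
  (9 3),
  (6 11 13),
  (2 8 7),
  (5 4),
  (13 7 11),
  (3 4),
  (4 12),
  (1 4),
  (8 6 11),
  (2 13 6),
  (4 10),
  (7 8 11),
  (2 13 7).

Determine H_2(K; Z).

H_2 ≅ Z.

Order the vertices as 1 < 2 < 3 < 4 < 5 < 6 < 7 < 8 < 9 < 10 < 11 < 12 < 13. Listing each simplex with vertices in this order, K has dimension 2 with simplices:

  0-simplices (13): [1], [2], [3], [4], [5], [6], [7], [8], [9], [10], [11], [12], [13]
  1-simplices (21): [1,4], [1,12], [2,6], [2,7], [2,8], [2,13], [3,4], [3,9], [4,5], [4,9], [4,10], [4,12], [5,10], [6,8], [6,11], [6,13], [7,8], [7,11], [7,13], [8,11], [11,13]
  2-simplices (8): [2,6,8], [2,6,13], [2,7,8], [2,7,13], [6,8,11], [6,11,13], [7,8,11], [7,11,13]

Hence C_0 ≅ Z^13, C_1 ≅ Z^21, C_2 ≅ Z^8.

The boundary map ∂_1: C_1 → C_0 maps an edge to its endpoints' difference, ∂[p,q] = q − p.
As a 13×21 matrix over Z this has rank 11, with invariant factors (1,1,1,1,1,1,1,1,1,1,1).

Boundary ∂_2: C_2 → C_1 sends each 2-simplex [p,q,r] to [q,r] − [p,r] + [p,q]. For instance
  ∂[7,8,11] = [8,11] − [7,11] + [7,8],
  ∂[2,6,8] = [6,8] − [2,8] + [2,6].
The 21×8 boundary matrix has rank 7 and Smith normal form diag(1,1,1,1,1,1,1).

Reading off H_k = ker ∂_k / im ∂_{k+1}:

  H_2: rank ker ∂_2 − rank ∂_3 = (8 − 7) − 0 = 1, and there is no ∂_3, so H_2 = Z.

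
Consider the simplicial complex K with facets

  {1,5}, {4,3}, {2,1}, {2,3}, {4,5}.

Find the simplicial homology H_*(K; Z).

We work with the vertex ordering 1 < 2 < 3 < 4 < 5. The simplices of K, each written with vertices in increasing order, are:

  0-simplices (5): [1], [2], [3], [4], [5]
  1-simplices (5): [1,2], [1,5], [2,3], [3,4], [4,5]

Hence C_0 ≅ Z^5, C_1 ≅ Z^5.

Boundary ∂_1: C_1 → C_0 is given by ∂[p,q] = [q] − [p]. For instance
  ∂[2,3] = [3] − [2].
This gives a 5×5 integer matrix of rank 4; reducing to Smith normal form yields diagonal entries (1,1,1,1).

From H_k ≅ ker(∂_k) / im(∂_{k+1}) we obtain:

  H_0: rank C_0 − rank ∂_1 = 5 − 4 = 1, and the invariant factors of ∂_1 are all 1, so H_0 = Z.
  H_1: rank ker ∂_1 − rank ∂_2 = (5 − 4) − 0 = 1, and there is no ∂_2, so H_1 = Z.

H_0 = Z,  H_1 = Z.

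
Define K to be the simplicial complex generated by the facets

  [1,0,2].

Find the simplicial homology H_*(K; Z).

H_0 = Z,  H_1 = 0,  H_2 = 0.

We work with the vertex ordering 0 < 1 < 2. The simplices of K, each written with vertices in increasing order, are:

  0-simplices (3): [0], [1], [2]
  1-simplices (3): [0,1], [0,2], [1,2]
  2-simplices (1): [0,1,2]

so the chain groups are C_0 ≅ Z^3, C_1 ≅ Z^3, C_2 ≅ Z^1.

∂_1: C_1 → C_0 maps an edge to its endpoints' difference, ∂[p,q] = q − p. For instance
  ∂[1,2] = [2] − [1].
The 3×3 boundary matrix has rank 2 and Smith normal form diag(1,1).

∂_2: C_2 → C_1 sends each 2-simplex [p,q,r] to [q,r] − [p,r] + [p,q]. For instance
  ∂[0,1,2] = [1,2] − [0,2] + [0,1].
As a 3×1 matrix over Z this has rank 1, with invariant factors (1).

Reading off H_k = ker ∂_k / im ∂_{k+1}:

  H_0: rank C_0 − rank ∂_1 = 3 − 2 = 1, and the invariant factors of ∂_1 are all 1, so H_0 ≅ Z.
  H_1: rank ker ∂_1 − rank ∂_2 = (3 − 2) − 1 = 0, and the invariant factors of ∂_2 are all 1, so H_1 ≅ 0.
  H_2: rank ker ∂_2 − rank ∂_3 = (1 − 1) − 0 = 0, and there is no ∂_3, so H_2 ≅ 0.

As a check, the Euler characteristic is 3 − 3 + 1 = 1, which agrees with 1 − 0 + 0 = 1.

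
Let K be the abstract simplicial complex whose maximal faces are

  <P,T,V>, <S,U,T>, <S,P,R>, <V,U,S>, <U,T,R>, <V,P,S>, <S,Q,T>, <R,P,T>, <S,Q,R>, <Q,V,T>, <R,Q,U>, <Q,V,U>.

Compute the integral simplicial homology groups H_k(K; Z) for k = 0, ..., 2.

H_0 ≅ Z,  H_1 ≅ Z_2,  H_2 = 0.

We work with the vertex ordering P < Q < R < S < T < U < V. The simplices of K, each written with vertices in increasing order, are:

  0-simplices (7): P, Q, R, S, T, U, V
  1-simplices (18): PR, PS, PT, PV, QR, QS, QT, QU, QV, RS, RT, RU, ST, SU, SV, TU, TV, UV
  2-simplices (12): PRS, PRT, PSV, PTV, QRS, QRU, QST, QTV, QUV, RTU, STU, SUV

so the chain groups are C_0 ≅ Z^7, C_1 ≅ Z^18, C_2 ≅ Z^12.

Boundary ∂_1: C_1 → C_0 sends each edge [p,q] (with p < q) to q − p. For instance
  ∂PS = S − P.
This gives a 7×18 integer matrix of rank 6; reducing to Smith normal form yields diagonal entries (1,1,1,1,1,1).

∂_2: C_2 → C_1 maps a triangle to the signed sum of its edges. For instance
  ∂QRU = RU − QU + QR,
  ∂PRS = RS − PS + PR.
The resulting 18×12 matrix has rank 12, and its Smith normal form has invariant factors (1,1,1,1,1,1,1,1,1,1,1,2).

Now H_k = ker ∂_k / im ∂_{k+1}, so:

  H_0: rank C_0 − rank ∂_1 = 7 − 6 = 1, and the invariant factors of ∂_1 are all 1, so H_0 ≅ Z.
  H_1: rank ker ∂_1 − rank ∂_2 = (18 − 6) − 12 = 0, and ∂_2 has invariant factor 2 > 1, so H_1 ≅ Z_2.
  H_2: rank ker ∂_2 − rank ∂_3 = (12 − 12) − 0 = 0, and there is no ∂_3, so H_2 ≅ 0.

As a check, the Euler characteristic is 7 − 18 + 12 = 1, which agrees with 1 − 0 + 0 = 1.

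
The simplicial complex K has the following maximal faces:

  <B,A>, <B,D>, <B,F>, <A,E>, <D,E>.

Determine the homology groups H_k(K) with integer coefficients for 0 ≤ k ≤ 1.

Fix the vertex order A < B < D < E < F and write every simplex with vertices in increasing order. Then dim K = 1 and the simplices of K are:

  0-simplices (5): A, B, D, E, F
  1-simplices (5): AB, AE, BD, BF, DE

Hence C_0 ≅ Z^5, C_1 ≅ Z^5.

Boundary ∂_1: C_1 → C_0 maps an edge to its endpoints' difference, ∂[p,q] = q − p. For instance
  ∂BD = D − B.
The resulting 5×5 matrix has rank 4, and its Smith normal form has invariant factors (1,1,1,1).

Reading off H_k = ker ∂_k / im ∂_{k+1}:

  H_0: rank C_0 − rank ∂_1 = 5 − 4 = 1, and the invariant factors of ∂_1 are all 1, so H_0 ≅ Z.
  H_1: rank ker ∂_1 − rank ∂_2 = (5 − 4) − 0 = 1, and there is no ∂_2, so H_1 ≅ Z.

As a check, the Euler characteristic is 5 − 5 = 0, which agrees with 1 − 1 = 0.

H_0 ≅ Z,  H_1 ≅ Z.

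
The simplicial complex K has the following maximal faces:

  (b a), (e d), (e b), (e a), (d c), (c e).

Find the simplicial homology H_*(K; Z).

H_0 ≅ Z,  H_1 ≅ Z^2.

K has 5 vertices, 6 edges.
rank ∂_0 = 0, rank ∂_1 = 4 ⇒ b_0 = 5 − 0 − 4 = 1; all invariant factors of ∂_1 are 1 so no torsion. So H_0 = Z.
rank ∂_1 = 4, rank ∂_2 = 0 ⇒ b_1 = 6 − 4 − 0 = 2. So H_1 = Z^2.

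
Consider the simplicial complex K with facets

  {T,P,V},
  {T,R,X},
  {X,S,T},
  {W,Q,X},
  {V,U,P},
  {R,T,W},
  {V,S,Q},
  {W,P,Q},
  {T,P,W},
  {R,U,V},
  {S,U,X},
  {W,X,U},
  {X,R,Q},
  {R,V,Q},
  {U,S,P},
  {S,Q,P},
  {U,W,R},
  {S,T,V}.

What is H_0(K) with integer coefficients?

H_0 = Z.

K has 9 vertices, 27 edges, 18 triangles.
rank ∂_0 = 0, rank ∂_1 = 8 ⇒ b_0 = 9 − 0 − 8 = 1; all invariant factors of ∂_1 are 1 so no torsion. So H_0 = Z.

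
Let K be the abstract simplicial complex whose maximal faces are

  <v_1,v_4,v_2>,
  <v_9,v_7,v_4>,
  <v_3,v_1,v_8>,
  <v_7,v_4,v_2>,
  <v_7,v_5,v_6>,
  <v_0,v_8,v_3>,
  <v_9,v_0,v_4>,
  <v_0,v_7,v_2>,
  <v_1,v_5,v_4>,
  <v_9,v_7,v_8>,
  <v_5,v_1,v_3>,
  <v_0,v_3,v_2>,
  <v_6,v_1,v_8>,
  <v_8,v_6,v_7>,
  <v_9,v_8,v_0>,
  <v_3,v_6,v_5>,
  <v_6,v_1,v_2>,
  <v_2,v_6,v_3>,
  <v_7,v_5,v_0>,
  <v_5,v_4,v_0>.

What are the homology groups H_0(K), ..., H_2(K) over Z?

We work with the vertex ordering v_0 < v_1 < v_2 < v_3 < v_4 < v_5 < v_6 < v_7 < v_8 < v_9. The simplices of K, each written with vertices in increasing order, are:

  0-simplices (10): [v_0], [v_1], [v_2], [v_3], [v_4], [v_5], [v_6], [v_7], [v_8], [v_9]
  1-simplices (30): (30 of them)
  2-simplices (20): (20 of them)

giving chain groups C_0 ≅ Z^10, C_1 ≅ Z^30, C_2 ≅ Z^20.

The boundary map ∂_1: C_1 → C_0 maps an edge to its endpoints' difference, ∂[p,q] = q − p.
The resulting 10×30 matrix has rank 9, and its Smith normal form has invariant factors (1,1,1,1,1,1,1,1,1).

Boundary ∂_2: C_2 → C_1 maps a triangle to the signed sum of its edges. For instance
  ∂[v_1,v_4,v_5] = [v_4,v_5] − [v_1,v_5] + [v_1,v_4],
  ∂[v_1,v_3,v_5] = [v_3,v_5] − [v_1,v_5] + [v_1,v_3].
The 30×20 boundary matrix has rank 20 and Smith normal form diag(1,1,1,1,1,1,1,1,1,1,1,1,1,1,1,1,1,1,1,2).

Reading off H_k = ker ∂_k / im ∂_{k+1}:

  H_0: rank C_0 − rank ∂_1 = 10 − 9 = 1, and the invariant factors of ∂_1 are all 1, so H_0 ≅ Z.
  H_1: rank ker ∂_1 − rank ∂_2 = (30 − 9) − 20 = 1, and ∂_2 has invariant factor 2 > 1, so H_1 ≅ Z ⊕ Z/2.
  H_2: rank ker ∂_2 − rank ∂_3 = (20 − 20) − 0 = 0, and there is no ∂_3, so H_2 ≅ 0.

H_0 ≅ Z,  H_1 ≅ Z ⊕ Z/2,  H_2 = 0.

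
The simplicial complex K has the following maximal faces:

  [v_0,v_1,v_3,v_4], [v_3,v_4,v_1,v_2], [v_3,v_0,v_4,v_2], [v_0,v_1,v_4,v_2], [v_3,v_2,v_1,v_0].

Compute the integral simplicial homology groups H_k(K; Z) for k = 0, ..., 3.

We work with the vertex ordering v_0 < v_1 < v_2 < v_3 < v_4. The simplices of K, each written with vertices in increasing order, are:

  0-simplices (5): [v_0], [v_1], [v_2], [v_3], [v_4]
  1-simplices (10): [v_0,v_1], [v_0,v_2], [v_0,v_3], [v_0,v_4], [v_1,v_2], [v_1,v_3], [v_1,v_4], [v_2,v_3], [v_2,v_4], [v_3,v_4]
  2-simplices (10): [v_0,v_1,v_2], [v_0,v_1,v_3], [v_0,v_1,v_4], [v_0,v_2,v_3], [v_0,v_2,v_4], [v_0,v_3,v_4], [v_1,v_2,v_3], [v_1,v_2,v_4], [v_1,v_3,v_4], [v_2,v_3,v_4]
  3-simplices (5): [v_0,v_1,v_2,v_3], [v_0,v_1,v_2,v_4], [v_0,v_1,v_3,v_4], [v_0,v_2,v_3,v_4], [v_1,v_2,v_3,v_4]

so the chain groups are C_0 ≅ Z^5, C_1 ≅ Z^10, C_2 ≅ Z^10, C_3 ≅ Z^5.

∂_1: C_1 → C_0 is given by ∂[p,q] = [q] − [p]. For instance
  ∂[v_1,v_3] = [v_3] − [v_1].
This gives a 5×10 integer matrix of rank 4; reducing to Smith normal form yields diagonal entries (1,1,1,1).

∂_2: C_2 → C_1 maps a triangle to the signed sum of its edges. For instance
  ∂[v_1,v_2,v_4] = [v_2,v_4] − [v_1,v_4] + [v_1,v_2],
  ∂[v_2,v_3,v_4] = [v_3,v_4] − [v_2,v_4] + [v_2,v_3].
This gives a 10×10 integer matrix of rank 6; reducing to Smith normal form yields diagonal entries (1,1,1,1,1,1).

The boundary map ∂_3: C_3 → C_2 sends each 3-simplex σ to the alternating sum Σ_i (−1)^i (σ with its i-th vertex removed). For instance
  ∂[v_0,v_1,v_2,v_4] = [v_1,v_2,v_4] − [v_0,v_2,v_4] + [v_0,v_1,v_4] − [v_0,v_1,v_2],
  ∂[v_1,v_2,v_3,v_4] = [v_2,v_3,v_4] − [v_1,v_3,v_4] + [v_1,v_2,v_4] − [v_1,v_2,v_3].
The resulting 10×5 matrix has rank 4, and its Smith normal form has invariant factors (1,1,1,1).

Reading off H_k = ker ∂_k / im ∂_{k+1}:

  H_0: rank C_0 − rank ∂_1 = 5 − 4 = 1, and the invariant factors of ∂_1 are all 1, so H_0 ≅ Z.
  H_1: rank ker ∂_1 − rank ∂_2 = (10 − 4) − 6 = 0, and the invariant factors of ∂_2 are all 1, so H_1 ≅ 0.
  H_2: rank ker ∂_2 − rank ∂_3 = (10 − 6) − 4 = 0, and the invariant factors of ∂_3 are all 1, so H_2 ≅ 0.
  H_3: rank ker ∂_3 − rank ∂_4 = (5 − 4) − 0 = 1, and there is no ∂_4, so H_3 ≅ Z.

(K is a triangulation of the 3-sphere S^3.)

H_0 = Z,  H_1 = 0,  H_2 = 0,  H_3 = Z.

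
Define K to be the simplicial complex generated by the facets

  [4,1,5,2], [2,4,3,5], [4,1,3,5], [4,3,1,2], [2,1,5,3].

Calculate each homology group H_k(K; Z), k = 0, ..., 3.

H_0 = Z,  H_1 = 0,  H_2 = 0,  H_3 = Z.

Take the total order 1 < 2 < 3 < 4 < 5 on the vertex set. Then K (dimension 3) consists of the simplices:

  0-simplices (5): [1], [2], [3], [4], [5]
  1-simplices (10): [1,2], [1,3], [1,4], [1,5], [2,3], [2,4], [2,5], [3,4], [3,5], [4,5]
  2-simplices (10): [1,2,3], [1,2,4], [1,2,5], [1,3,4], [1,3,5], [1,4,5], [2,3,4], [2,3,5], [2,4,5], [3,4,5]
  3-simplices (5): [1,2,3,4], [1,2,3,5], [1,2,4,5], [1,3,4,5], [2,3,4,5]

so the chain groups are C_0 ≅ Z^5, C_1 ≅ Z^10, C_2 ≅ Z^10, C_3 ≅ Z^5.

The boundary map ∂_1: C_1 → C_0 maps an edge to its endpoints' difference, ∂[p,q] = q − p.
The 5×10 boundary matrix has rank 4 and Smith normal form diag(1,1,1,1).

Boundary ∂_2: C_2 → C_1 acts by ∂[p,q,r] = [q,r] − [p,r] + [p,q]. For instance
  ∂[2,3,4] = [3,4] − [2,4] + [2,3],
  ∂[1,3,5] = [3,5] − [1,5] + [1,3].
The resulting 10×10 matrix has rank 6, and its Smith normal form has invariant factors (1,1,1,1,1,1).

∂_3: C_3 → C_2 sends each 3-simplex σ to the alternating sum Σ_i (−1)^i (σ with its i-th vertex removed). For instance
  ∂[1,2,3,5] = [2,3,5] − [1,3,5] + [1,2,5] − [1,2,3],
  ∂[1,2,4,5] = [2,4,5] − [1,4,5] + [1,2,5] − [1,2,4].
As a 10×5 matrix over Z this has rank 4, with invariant factors (1,1,1,1).

Computing H_k = (kernel of ∂_k) / (image of ∂_{k+1}):

  H_0: rank C_0 − rank ∂_1 = 5 − 4 = 1, and the invariant factors of ∂_1 are all 1, so H_0 ≅ Z.
  H_1: rank ker ∂_1 − rank ∂_2 = (10 − 4) − 6 = 0, and the invariant factors of ∂_2 are all 1, so H_1 ≅ 0.
  H_2: rank ker ∂_2 − rank ∂_3 = (10 − 6) − 4 = 0, and the invariant factors of ∂_3 are all 1, so H_2 ≅ 0.
  H_3: rank ker ∂_3 − rank ∂_4 = (5 − 4) − 0 = 1, and there is no ∂_4, so H_3 ≅ Z.

(K is a triangulation of the 3-sphere S^3.)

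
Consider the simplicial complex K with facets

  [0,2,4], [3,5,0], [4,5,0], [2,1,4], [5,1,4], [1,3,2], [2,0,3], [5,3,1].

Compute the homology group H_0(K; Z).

H_0 ≅ Z.

We work with the vertex ordering 0 < 1 < 2 < 3 < 4 < 5. The simplices of K, each written with vertices in increasing order, are:

  0-simplices (6): [0], [1], [2], [3], [4], [5]
  1-simplices (12): [0,2], [0,3], [0,4], [0,5], [1,2], [1,3], [1,4], [1,5], [2,3], [2,4], [3,5], [4,5]
  2-simplices (8): [0,2,3], [0,2,4], [0,3,5], [0,4,5], [1,2,3], [1,2,4], [1,3,5], [1,4,5]

giving chain groups C_0 ≅ Z^6, C_1 ≅ Z^12, C_2 ≅ Z^8.

Boundary ∂_1: C_1 → C_0 maps an edge to its endpoints' difference, ∂[p,q] = q − p. For instance
  ∂[0,2] = [2] − [0].
The resulting 6×12 matrix has rank 5, and its Smith normal form has invariant factors (1,1,1,1,1).

The boundary map ∂_2: C_2 → C_1 maps a triangle to the signed sum of its edges. For instance
  ∂[1,3,5] = [3,5] − [1,5] + [1,3],
  ∂[0,2,3] = [2,3] − [0,3] + [0,2].
The resulting 12×8 matrix has rank 7, and its Smith normal form has invariant factors (1,1,1,1,1,1,1).

Now H_k = ker ∂_k / im ∂_{k+1}, so:

  H_0: rank C_0 − rank ∂_1 = 6 − 5 = 1, and the invariant factors of ∂_1 are all 1, so H_0 ≅ Z.

(K is a triangulation of the 2-sphere S^2.)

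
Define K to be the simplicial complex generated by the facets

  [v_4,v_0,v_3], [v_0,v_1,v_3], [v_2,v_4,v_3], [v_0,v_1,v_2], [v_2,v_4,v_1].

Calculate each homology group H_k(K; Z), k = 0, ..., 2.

H_0 ≅ Z,  H_1 ≅ Z,  H_2 = 0.

We work with the vertex ordering v_0 < v_1 < v_2 < v_3 < v_4. The simplices of K, each written with vertices in increasing order, are:

  0-simplices (5): [v_0], [v_1], [v_2], [v_3], [v_4]
  1-simplices (10): [v_0,v_1], [v_0,v_2], [v_0,v_3], [v_0,v_4], [v_1,v_2], [v_1,v_3], [v_1,v_4], [v_2,v_3], [v_2,v_4], [v_3,v_4]
  2-simplices (5): [v_0,v_1,v_2], [v_0,v_1,v_3], [v_0,v_3,v_4], [v_1,v_2,v_4], [v_2,v_3,v_4]

so the chain groups are C_0 ≅ Z^5, C_1 ≅ Z^10, C_2 ≅ Z^5.

∂_1: C_1 → C_0 is given by ∂[p,q] = [q] − [p]. For instance
  ∂[v_0,v_4] = [v_4] − [v_0].
This gives a 5×10 integer matrix of rank 4; reducing to Smith normal form yields diagonal entries (1,1,1,1).

∂_2: C_2 → C_1 acts by ∂[p,q,r] = [q,r] − [p,r] + [p,q]. For instance
  ∂[v_0,v_3,v_4] = [v_3,v_4] − [v_0,v_4] + [v_0,v_3],
  ∂[v_0,v_1,v_2] = [v_1,v_2] − [v_0,v_2] + [v_0,v_1].
As a 10×5 matrix over Z this has rank 5, with invariant factors (1,1,1,1,1).

Computing H_k = (kernel of ∂_k) / (image of ∂_{k+1}):

  H_0: rank C_0 − rank ∂_1 = 5 − 4 = 1, and the invariant factors of ∂_1 are all 1, so H_0 ≅ Z.
  H_1: rank ker ∂_1 − rank ∂_2 = (10 − 4) − 5 = 1, and the invariant factors of ∂_2 are all 1, so H_1 ≅ Z.
  H_2: rank ker ∂_2 − rank ∂_3 = (5 − 5) − 0 = 0, and there is no ∂_3, so H_2 ≅ 0.

As a check, the Euler characteristic is 5 − 10 + 5 = 0, which agrees with 1 − 1 + 0 = 0.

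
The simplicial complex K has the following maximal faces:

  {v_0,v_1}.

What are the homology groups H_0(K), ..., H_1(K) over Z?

K has 2 vertices, 1 edge.
rank ∂_0 = 0, rank ∂_1 = 1 ⇒ b_0 = 2 − 0 − 1 = 1; all invariant factors of ∂_1 are 1 so no torsion. So H_0 ≅ Z.
rank ∂_1 = 1, rank ∂_2 = 0 ⇒ b_1 = 1 − 1 − 0 = 0. So H_1 ≅ 0.

H_0 ≅ Z,  H_1 = 0.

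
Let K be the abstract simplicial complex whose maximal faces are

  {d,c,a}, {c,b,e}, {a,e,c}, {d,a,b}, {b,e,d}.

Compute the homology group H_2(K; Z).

We work with the vertex ordering a < b < c < d < e. The simplices of K, each written with vertices in increasing order, are:

  0-simplices (5): a, b, c, d, e
  1-simplices (10): ab, ac, ad, ae, bc, bd, be, cd, ce, de
  2-simplices (5): abd, acd, ace, bce, bde

giving chain groups C_0 ≅ Z^5, C_1 ≅ Z^10, C_2 ≅ Z^5.

Boundary ∂_1: C_1 → C_0 sends each edge [p,q] (with p < q) to q − p. For instance
  ∂de = e − d.
The resulting 5×10 matrix has rank 4, and its Smith normal form has invariant factors (1,1,1,1).

The boundary map ∂_2: C_2 → C_1 maps a triangle to the signed sum of its edges. For instance
  ∂acd = cd − ad + ac,
  ∂abd = bd − ad + ab.
The resulting 10×5 matrix has rank 5, and its Smith normal form has invariant factors (1,1,1,1,1).

Now H_k = ker ∂_k / im ∂_{k+1}, so:

  H_2: rank ker ∂_2 − rank ∂_3 = (5 − 5) − 0 = 0, and there is no ∂_3, so H_2 = 0.

H_2 = 0.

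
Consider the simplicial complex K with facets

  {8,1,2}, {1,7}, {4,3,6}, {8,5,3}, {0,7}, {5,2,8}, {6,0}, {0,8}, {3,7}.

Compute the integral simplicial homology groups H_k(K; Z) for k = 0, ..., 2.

Fix the vertex order 0 < 1 < 2 < 3 < 4 < 5 < 6 < 7 < 8 and write every simplex with vertices in increasing order. Then dim K = 2 and the simplices of K are:

  0-simplices (9): [0], [1], [2], [3], [4], [5], [6], [7], [8]
  1-simplices (15): [0,6], [0,7], [0,8], [1,2], [1,7], [1,8], [2,5], [2,8], [3,4], [3,5], [3,6], [3,7], [3,8], [4,6], [5,8]
  2-simplices (4): [1,2,8], [2,5,8], [3,4,6], [3,5,8]

so the chain groups are C_0 ≅ Z^9, C_1 ≅ Z^15, C_2 ≅ Z^4.

Boundary ∂_1: C_1 → C_0 is given by ∂[p,q] = [q] − [p]. For instance
  ∂[0,6] = [6] − [0].
The 9×15 boundary matrix has rank 8 and Smith normal form diag(1,1,1,1,1,1,1,1).

The boundary map ∂_2: C_2 → C_1 maps a triangle to the signed sum of its edges. For instance
  ∂[1,2,8] = [2,8] − [1,8] + [1,2],
  ∂[2,5,8] = [5,8] − [2,8] + [2,5].
This gives a 15×4 integer matrix of rank 4; reducing to Smith normal form yields diagonal entries (1,1,1,1).

Reading off H_k = ker ∂_k / im ∂_{k+1}:

  H_0: rank C_0 − rank ∂_1 = 9 − 8 = 1, and the invariant factors of ∂_1 are all 1, so H_0 = Z.
  H_1: rank ker ∂_1 − rank ∂_2 = (15 − 8) − 4 = 3, and the invariant factors of ∂_2 are all 1, so H_1 = Z^3.
  H_2: rank ker ∂_2 − rank ∂_3 = (4 − 4) − 0 = 0, and there is no ∂_3, so H_2 = 0.

H_0 = Z,  H_1 = Z^3,  H_2 = 0.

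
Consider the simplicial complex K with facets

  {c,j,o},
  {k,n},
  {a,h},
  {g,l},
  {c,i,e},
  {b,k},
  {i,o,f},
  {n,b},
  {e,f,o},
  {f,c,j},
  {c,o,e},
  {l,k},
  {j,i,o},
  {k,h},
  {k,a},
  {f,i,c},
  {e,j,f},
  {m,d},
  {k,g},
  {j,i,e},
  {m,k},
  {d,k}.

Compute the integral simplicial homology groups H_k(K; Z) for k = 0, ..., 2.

Order the vertices as a < b < c < d < e < f < g < h < i < j < k < l < m < n < o. Listing each simplex with vertices in this order, K has dimension 2 with simplices:

  0-simplices (15): a, b, c, d, e, f, g, h, i, j, k, l, m, n, o
  1-simplices (27): ah, ak, bk, bn, ce, cf, ci, cj, co, dk, dm, ef, ei, ej, eo, fi, fj, fo, gk, gl, hk, ij, io, jo, kl, km, kn
  2-simplices (10): cei, ceo, cfi, cfj, cjo, efj, efo, eij, fio, ijo

Hence C_0 ≅ Z^15, C_1 ≅ Z^27, C_2 ≅ Z^10.

The boundary map ∂_1: C_1 → C_0 is given by ∂[p,q] = [q] − [p]. For instance
  ∂bk = k − b.
This gives a 15×27 integer matrix of rank 13; reducing to Smith normal form yields diagonal entries (1,1,1,1,1,1,1,1,1,1,1,1,1).

The boundary map ∂_2: C_2 → C_1 maps a triangle to the signed sum of its edges. For instance
  ∂fio = io − fo + fi,
  ∂efo = fo − eo + ef.
As a 27×10 matrix over Z this has rank 10, with invariant factors (1,1,1,1,1,1,1,1,1,2).

Now H_k = ker ∂_k / im ∂_{k+1}, so:

  H_0: rank C_0 − rank ∂_1 = 15 − 13 = 2, and the invariant factors of ∂_1 are all 1, so H_0 = Z^2.
  H_1: rank ker ∂_1 − rank ∂_2 = (27 − 13) − 10 = 4, and ∂_2 has invariant factor 2 > 1, so H_1 = Z^4 ⊕ Z/2Z.
  H_2: rank ker ∂_2 − rank ∂_3 = (10 − 10) − 0 = 0, and there is no ∂_3, so H_2 = 0.

As a check, the Euler characteristic is 15 − 27 + 10 = -2, which agrees with 2 − 4 + 0 = -2.

H_0 ≅ Z^2,  H_1 ≅ Z^4 ⊕ Z/2Z,  H_2 = 0.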